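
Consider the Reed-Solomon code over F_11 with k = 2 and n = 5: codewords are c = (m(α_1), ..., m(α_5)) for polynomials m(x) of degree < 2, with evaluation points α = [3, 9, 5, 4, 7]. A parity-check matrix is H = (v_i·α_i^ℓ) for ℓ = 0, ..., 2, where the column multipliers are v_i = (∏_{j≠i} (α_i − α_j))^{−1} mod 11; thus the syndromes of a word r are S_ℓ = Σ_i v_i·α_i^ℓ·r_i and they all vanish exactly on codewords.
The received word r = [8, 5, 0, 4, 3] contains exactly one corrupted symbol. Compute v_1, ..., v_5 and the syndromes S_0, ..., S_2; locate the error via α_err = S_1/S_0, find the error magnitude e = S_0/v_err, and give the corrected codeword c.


S = (6, 10, 2), error at position 2, error magnitude e = 10, c = [8, 6, 0, 4, 3].

Step 1: column multipliers v_i = (∏_{j≠i}(α_i − α_j))^{−1} mod 11.
  i = 1 (α = 3): (3−9)(3−5)(3−4)(3−7) = (−6)·(−2)·(−1)·(−4) = 48 ≡ 4, so v_1 = 4^{−1} = 3 (mod 11).
  i = 2 (α = 9): (9−3)(9−5)(9−4)(9−7) = 6·4·5·2 = 240 ≡ 9, so v_2 = 9^{−1} = 5 (mod 11).
  i = 3 (α = 5): (5−3)(5−9)(5−4)(5−7) = 2·(−4)·1·(−2) = 16 ≡ 5, so v_3 = 5^{−1} = 9 (mod 11).
  i = 4 (α = 4): (4−3)(4−9)(4−5)(4−7) = 1·(−5)·(−1)·(−3) = −15 ≡ 7, so v_4 = 7^{−1} = 8 (mod 11).
  i = 5 (α = 7): (7−3)(7−9)(7−5)(7−4) = 4·(−2)·2·3 = −48 ≡ 7, so v_5 = 7^{−1} = 8 (mod 11).
  v = [3, 5, 9, 8, 8].
Step 2: syndromes of r = [8, 5, 0, 4, 3] (all sums mod 11).
  S_0 = Σ v_i r_i = 3·8 + 5·5 + 9·0 + 8·4 + 8·3 = 105 ≡ 6.
  S_1 = Σ v_i α_i r_i = 3·3·8 + 5·9·5 + 9·5·0 + 8·4·4 + 8·7·3 = 593 ≡ 10.
  α_i^2 mod 11 = [9, 4, 3, 5, 5].
  S_2 = Σ v_i α_i^2 r_i = 3·9·8 + 5·4·5 + 9·3·0 + 8·5·4 + 8·5·3 = 596 ≡ 2.
  S = (6, 10, 2) ≠ 0, so r is not a codeword (an error is present).
Step 3: locate the error. For a single error e at position i, S_ℓ = v_i·e·α_i^ℓ, so α_err = S_1/S_0.
  S_0^{−1} = 6^{−1} = 2 (mod 11), so α_err = 10·2 = 20 ≡ 9 = α_2. Error position i = 2.
  Consistency check: S_2/S_1 = 2·10 = 20 ≡ 9 = α_err ✓ (single-error assumption holds).
Step 4: error magnitude e = S_0/v_2 = S_0·∏_{j≠2}(α_2 − α_j) = 6·9 = 54 ≡ 10 (mod 11).
Step 5: correct position 2: c_2 = r_2 − e = 5 − 10 ≡ 6 (mod 11). Hence c = [8, 6, 0, 4, 3].
  Check: interpolating c through the α_i gives m(x) = 9 + 7·x (degree < 2) with m(α_i) = c_i for every i, so c is indeed a codeword.


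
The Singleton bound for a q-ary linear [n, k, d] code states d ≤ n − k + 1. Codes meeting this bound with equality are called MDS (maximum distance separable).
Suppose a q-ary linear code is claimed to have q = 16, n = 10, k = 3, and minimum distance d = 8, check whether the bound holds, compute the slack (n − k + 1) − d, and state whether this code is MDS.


Singleton RHS = n − k + 1 = 8, slack = 0, bound satisfied, MDS.

Singleton bound: d ≤ n − k + 1.
Here n = 10, k = 3, so n − k + 1 = 8.
Given d = 8, check d ≤ 8: YES.
Slack = (n − k + 1) − d = 0.
The code is MDS (slack = 0).
Description: the claimed parameters are [10, 3, 8]_16; such a code would be MDS (meets Singleton bound).


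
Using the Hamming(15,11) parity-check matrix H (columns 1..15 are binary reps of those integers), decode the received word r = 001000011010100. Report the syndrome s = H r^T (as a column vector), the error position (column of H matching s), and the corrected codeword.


s = (0, 1, 0, 0)^T, error position = 4, corrected codeword c = 001100011010100

Compute s = H r^T mod 2 one row at a time:
  s_1 = 1 + 1 + 0 + 1 + 0 + 1 + 0 + 0 = 4 ≡ 0 (mod 2).
  s_2 = 0 + 0 + 0 + 0 + 0 + 1 + 0 + 0 = 1 ≡ 1 (mod 2).
  s_3 = 0 + 1 + 0 + 0 + 0 + 1 + 0 + 0 = 2 ≡ 0 (mod 2).
  s_4 = 0 + 1 + 0 + 0 + 1 + 1 + 1 + 0 = 4 ≡ 0 (mod 2).
s = (0, 1, 0, 0)^T — this equals column 4 of H (binary 0100), so error is at position 4.
Correct: flip bit 4 of r = 001000011010100 to get c = 001100011010100.


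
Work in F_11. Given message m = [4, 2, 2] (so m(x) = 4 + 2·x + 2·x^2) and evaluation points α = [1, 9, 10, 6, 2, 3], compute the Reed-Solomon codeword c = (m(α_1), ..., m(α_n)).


c = [8, 8, 4, 0, 5, 6]

Message polynomial: m(x) = 4 + 2·x + 2·x^2 (mod 11).
For each evaluation point α_i, compute m(α_i) mod 11:
  α_1 = 1: Horner steps 2 → 4 → 8, so m(1) = 8.
  α_2 = 9: Horner steps 2 → 9 → 8, so m(9) = 8.
  α_3 = 10: Horner steps 2 → 0 → 4, so m(10) = 4.
  α_4 = 6: Horner steps 2 → 3 → 0, so m(6) = 0.
  α_5 = 2: Horner steps 2 → 6 → 5, so m(2) = 5.
  α_6 = 3: Horner steps 2 → 8 → 6, so m(3) = 6.
Codeword c = [8, 8, 4, 0, 5, 6] ∈ F_11^6.


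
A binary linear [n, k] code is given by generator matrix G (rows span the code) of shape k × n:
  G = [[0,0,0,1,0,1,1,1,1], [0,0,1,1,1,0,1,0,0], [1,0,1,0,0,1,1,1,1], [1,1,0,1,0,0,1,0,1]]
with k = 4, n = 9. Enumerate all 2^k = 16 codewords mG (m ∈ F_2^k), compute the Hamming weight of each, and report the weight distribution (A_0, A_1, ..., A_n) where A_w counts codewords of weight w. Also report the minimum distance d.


Weight distribution: A_0 = 1, A_3 = 2, A_4 = 4, A_5 = 6, A_6 = 2, A_8 = 1. Minimum distance d = 3.

Enumerate all 2^4 = 16 messages m ∈ F_2^4.
For each, compute codeword c = mG in F_2^9, then tally its weight.
  m = 0000 → c = 000000000, weight = 0.
  m = 1000 → c = 000101111, weight = 5.
  m = 0100 → c = 001110100, weight = 4.
  m = 1100 → c = 001011011, weight = 5.
  m = 0010 → c = 101001111, weight = 6.
  m = 1010 → c = 101100000, weight = 3.
  m = 0110 → c = 100111011, weight = 6.
  m = 1110 → c = 100010100, weight = 3.
  m = 0001 → c = 110100101, weight = 5.
  m = 1001 → c = 110001010, weight = 4.
  m = 0101 → c = 111010001, weight = 5.
  m = 1101 → c = 111111110, weight = 8.
  m = 0011 → c = 011101010, weight = 5.
  m = 1011 → c = 011000101, weight = 4.
  m = 0111 → c = 010011110, weight = 5.
  m = 1111 → c = 010110001, weight = 4.
Tally weights:
  weight 0: 1 codewords.
  weight 3: 2 codewords.
  weight 4: 4 codewords.
  weight 5: 6 codewords.
  weight 6: 2 codewords.
  weight 8: 1 codewords.
Minimum distance d = smallest w > 0 with A_w > 0 = 3.
Sanity: Σ A_w = 16 = 2^4 = 16 ✓.


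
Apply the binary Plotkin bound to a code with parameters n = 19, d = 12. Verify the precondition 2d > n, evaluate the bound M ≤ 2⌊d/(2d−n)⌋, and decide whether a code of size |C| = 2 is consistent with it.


Plotkin bound M ≤ 4; given |C| = 2 ≤ bound (satisfied).

Check applicability: 2d = 24, n = 19.
2d − n = 5 > 0, so Plotkin applies.
Compute d/(2d−n) = 12/5 ≈ 2.4000.
⌊d/(2d−n)⌋ = 2.
Plotkin bound: M ≤ 2·2 = 4.
Given |C| = 2, check: satisfied.
This |C| is below the Plotkin bound.


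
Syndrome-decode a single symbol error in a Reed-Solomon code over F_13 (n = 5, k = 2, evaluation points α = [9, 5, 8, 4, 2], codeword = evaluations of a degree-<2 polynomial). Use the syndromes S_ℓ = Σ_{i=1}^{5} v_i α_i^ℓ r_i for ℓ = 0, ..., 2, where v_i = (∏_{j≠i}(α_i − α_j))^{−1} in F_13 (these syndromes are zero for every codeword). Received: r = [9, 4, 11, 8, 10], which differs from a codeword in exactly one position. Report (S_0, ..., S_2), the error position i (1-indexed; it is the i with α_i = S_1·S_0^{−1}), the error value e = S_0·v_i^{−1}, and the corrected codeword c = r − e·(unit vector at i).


S = (11, 5, 7), error at position 4, error magnitude e = 2, c = [9, 4, 11, 6, 10].

Step 1: column multipliers v_i = (∏_{j≠i}(α_i − α_j))^{−1} mod 13.
  i = 1 (α = 9): (9−5)(9−8)(9−4)(9−2) = 4·1·5·7 = 140 ≡ 10, so v_1 = 10^{−1} = 4 (mod 13).
  i = 2 (α = 5): (5−9)(5−8)(5−4)(5−2) = (−4)·(−3)·1·3 = 36 ≡ 10, so v_2 = 10^{−1} = 4 (mod 13).
  i = 3 (α = 8): (8−9)(8−5)(8−4)(8−2) = (−1)·3·4·6 = −72 ≡ 6, so v_3 = 6^{−1} = 11 (mod 13).
  i = 4 (α = 4): (4−9)(4−5)(4−8)(4−2) = (−5)·(−1)·(−4)·2 = −40 ≡ 12, so v_4 = 12^{−1} = 12 (mod 13).
  i = 5 (α = 2): (2−9)(2−5)(2−8)(2−4) = (−7)·(−3)·(−6)·(−2) = 252 ≡ 5, so v_5 = 5^{−1} = 8 (mod 13).
  v = [4, 4, 11, 12, 8].
Step 2: syndromes of r = [9, 4, 11, 8, 10] (all sums mod 13).
  S_0 = Σ v_i r_i = 4·9 + 4·4 + 11·11 + 12·8 + 8·10 = 349 ≡ 11.
  S_1 = Σ v_i α_i r_i = 4·9·9 + 4·5·4 + 11·8·11 + 12·4·8 + 8·2·10 = 1916 ≡ 5.
  α_i^2 mod 13 = [3, 12, 12, 3, 4].
  S_2 = Σ v_i α_i^2 r_i = 4·3·9 + 4·12·4 + 11·12·11 + 12·3·8 + 8·4·10 = 2360 ≡ 7.
  S = (11, 5, 7) ≠ 0, so r is not a codeword (an error is present).
Step 3: locate the error. For a single error e at position i, S_ℓ = v_i·e·α_i^ℓ, so α_err = S_1/S_0.
  S_0^{−1} = 11^{−1} = 6 (mod 13), so α_err = 5·6 = 30 ≡ 4 = α_4. Error position i = 4.
  Consistency check: S_2/S_1 = 7·8 = 56 ≡ 4 = α_err ✓ (single-error assumption holds).
Step 4: error magnitude e = S_0/v_4 = S_0·∏_{j≠4}(α_4 − α_j) = 11·12 = 132 ≡ 2 (mod 13).
Step 5: correct position 4: c_4 = r_4 − e = 8 − 2 ≡ 6 (mod 13). Hence c = [9, 4, 11, 6, 10].
  Check: interpolating c through the α_i gives m(x) = 1 + 11·x (degree < 2) with m(α_i) = c_i for every i, so c is indeed a codeword.


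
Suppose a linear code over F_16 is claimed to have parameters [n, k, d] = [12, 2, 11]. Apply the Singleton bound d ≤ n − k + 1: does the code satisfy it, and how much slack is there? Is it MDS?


Singleton RHS = n − k + 1 = 11, slack = 0, bound satisfied, MDS.

Singleton bound: d ≤ n − k + 1.
Here n = 12, k = 2, so n − k + 1 = 11.
Given d = 11, check d ≤ 11: YES.
Slack = (n − k + 1) − d = 0.
The code is MDS (slack = 0).
Description: the claimed parameters are [12, 2, 11]_16; such a code would be MDS (meets Singleton bound).


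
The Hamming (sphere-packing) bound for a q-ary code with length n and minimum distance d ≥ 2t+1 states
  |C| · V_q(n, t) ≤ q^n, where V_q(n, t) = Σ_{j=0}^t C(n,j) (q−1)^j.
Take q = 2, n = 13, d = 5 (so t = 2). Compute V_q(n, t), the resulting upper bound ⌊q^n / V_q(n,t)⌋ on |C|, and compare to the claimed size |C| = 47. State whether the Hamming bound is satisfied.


V_q(n, t) = 92, q^n = 8192, Hamming bound = 89, |C| = 47 ≤ bound (satisfied).

Step 1: Compute V_q(n, t) = Σ_{j=0}^2 C(n, j) (q−1)^j.
  j = 0: C(13,0)·(1)^0 = 1·1 = 1.
  j = 1: C(13,1)·(1)^1 = 13·1 = 13.
  j = 2: C(13,2)·(1)^2 = 78·1 = 78.
  V_q(n, t) = 1 + 13 + 78 = 92.
Step 2: q^n = 2^13 = 8192.
Step 3: Hamming bound ⌊q^n / V_q(n,t)⌋ = ⌊8192/92⌋ = 89.
Step 4: Compare |C| = 47 to 89: satisfied.
The claimed |C| lies below the Hamming bound.


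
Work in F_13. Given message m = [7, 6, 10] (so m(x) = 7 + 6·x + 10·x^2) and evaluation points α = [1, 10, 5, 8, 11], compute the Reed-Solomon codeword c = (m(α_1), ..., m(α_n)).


c = [10, 1, 1, 6, 9]

Message polynomial: m(x) = 7 + 6·x + 10·x^2 (mod 13).
For each evaluation point α_i, compute m(α_i) mod 13:
  α_1 = 1: Horner steps 10 → 3 → 10, so m(1) = 10.
  α_2 = 10: Horner steps 10 → 2 → 1, so m(10) = 1.
  α_3 = 5: Horner steps 10 → 4 → 1, so m(5) = 1.
  α_4 = 8: Horner steps 10 → 8 → 6, so m(8) = 6.
  α_5 = 11: Horner steps 10 → 12 → 9, so m(11) = 9.
Codeword c = [10, 1, 1, 6, 9] ∈ F_13^5.


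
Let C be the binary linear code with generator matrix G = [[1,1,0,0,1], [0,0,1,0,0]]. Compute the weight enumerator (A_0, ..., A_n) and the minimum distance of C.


Weight distribution: A_0 = 1, A_1 = 1, A_3 = 1, A_4 = 1. Minimum distance d = 1.

Enumerate all 2^2 = 4 messages m ∈ F_2^2.
For each, compute codeword c = mG in F_2^5, then tally its weight.
  m = 00 → c = 00000, weight = 0.
  m = 10 → c = 11001, weight = 3.
  m = 01 → c = 00100, weight = 1.
  m = 11 → c = 11101, weight = 4.
Tally weights:
  weight 0: 1 codewords.
  weight 1: 1 codewords.
  weight 3: 1 codewords.
  weight 4: 1 codewords.
Minimum distance d = smallest w > 0 with A_w > 0 = 1.
Sanity: Σ A_w = 4 = 2^2 = 4 ✓.


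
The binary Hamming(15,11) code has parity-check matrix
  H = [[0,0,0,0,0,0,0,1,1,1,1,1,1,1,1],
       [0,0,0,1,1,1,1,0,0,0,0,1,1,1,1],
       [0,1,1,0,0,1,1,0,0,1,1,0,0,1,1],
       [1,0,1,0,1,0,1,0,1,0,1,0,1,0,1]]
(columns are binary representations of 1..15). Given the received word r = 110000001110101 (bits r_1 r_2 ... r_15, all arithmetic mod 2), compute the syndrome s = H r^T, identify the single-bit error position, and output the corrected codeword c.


s = (1, 0, 0, 1)^T, error position = 9, corrected codeword c = 110000000110101

Compute s = H r^T mod 2 one row at a time:
  s_1 = 0 + 1 + 1 + 1 + 0 + 1 + 0 + 1 = 5 ≡ 1 (mod 2).
  s_2 = 0 + 0 + 0 + 0 + 0 + 1 + 0 + 1 = 2 ≡ 0 (mod 2).
  s_3 = 1 + 0 + 0 + 0 + 1 + 1 + 0 + 1 = 4 ≡ 0 (mod 2).
  s_4 = 1 + 0 + 0 + 0 + 1 + 1 + 1 + 1 = 5 ≡ 1 (mod 2).
s = (1, 0, 0, 1)^T — this equals column 9 of H (binary 1001), so error is at position 9.
Correct: flip bit 9 of r = 110000001110101 to get c = 110000000110101.


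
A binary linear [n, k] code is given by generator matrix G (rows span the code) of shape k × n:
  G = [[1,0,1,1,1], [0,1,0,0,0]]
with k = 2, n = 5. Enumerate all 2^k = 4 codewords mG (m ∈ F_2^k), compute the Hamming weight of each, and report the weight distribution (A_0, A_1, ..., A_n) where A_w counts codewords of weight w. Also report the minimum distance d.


Weight distribution: A_0 = 1, A_1 = 1, A_4 = 1, A_5 = 1. Minimum distance d = 1.

Enumerate all 2^2 = 4 messages m ∈ F_2^2.
For each, compute codeword c = mG in F_2^5, then tally its weight.
  m = 00 → c = 00000, weight = 0.
  m = 10 → c = 10111, weight = 4.
  m = 01 → c = 01000, weight = 1.
  m = 11 → c = 11111, weight = 5.
Tally weights:
  weight 0: 1 codewords.
  weight 1: 1 codewords.
  weight 4: 1 codewords.
  weight 5: 1 codewords.
Minimum distance d = smallest w > 0 with A_w > 0 = 1.
Sanity: Σ A_w = 4 = 2^2 = 4 ✓.


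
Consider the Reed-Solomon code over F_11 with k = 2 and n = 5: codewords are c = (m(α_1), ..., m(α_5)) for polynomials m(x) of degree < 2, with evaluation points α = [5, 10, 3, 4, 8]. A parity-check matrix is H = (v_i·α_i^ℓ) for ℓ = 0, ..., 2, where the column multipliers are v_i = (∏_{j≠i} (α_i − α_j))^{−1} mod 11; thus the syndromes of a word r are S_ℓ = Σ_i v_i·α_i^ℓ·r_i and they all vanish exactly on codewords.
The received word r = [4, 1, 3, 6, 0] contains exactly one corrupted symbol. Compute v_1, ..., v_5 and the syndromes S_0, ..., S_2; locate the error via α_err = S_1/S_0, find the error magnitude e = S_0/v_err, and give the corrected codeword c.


S = (7, 6, 2), error at position 4, error magnitude e = 8, c = [4, 1, 3, 9, 0].

Step 1: column multipliers v_i = (∏_{j≠i}(α_i − α_j))^{−1} mod 11.
  i = 1 (α = 5): (5−10)(5−3)(5−4)(5−8) = (−5)·2·1·(−3) = 30 ≡ 8, so v_1 = 8^{−1} = 7 (mod 11).
  i = 2 (α = 10): (10−5)(10−3)(10−4)(10−8) = 5·7·6·2 = 420 ≡ 2, so v_2 = 2^{−1} = 6 (mod 11).
  i = 3 (α = 3): (3−5)(3−10)(3−4)(3−8) = (−2)·(−7)·(−1)·(−5) = 70 ≡ 4, so v_3 = 4^{−1} = 3 (mod 11).
  i = 4 (α = 4): (4−5)(4−10)(4−3)(4−8) = (−1)·(−6)·1·(−4) = −24 ≡ 9, so v_4 = 9^{−1} = 5 (mod 11).
  i = 5 (α = 8): (8−5)(8−10)(8−3)(8−4) = 3·(−2)·5·4 = −120 ≡ 1, so v_5 = 1^{−1} = 1 (mod 11).
  v = [7, 6, 3, 5, 1].
Step 2: syndromes of r = [4, 1, 3, 6, 0] (all sums mod 11).
  S_0 = Σ v_i r_i = 7·4 + 6·1 + 3·3 + 5·6 + 1·0 = 73 ≡ 7.
  S_1 = Σ v_i α_i r_i = 7·5·4 + 6·10·1 + 3·3·3 + 5·4·6 + 1·8·0 = 347 ≡ 6.
  α_i^2 mod 11 = [3, 1, 9, 5, 9].
  S_2 = Σ v_i α_i^2 r_i = 7·3·4 + 6·1·1 + 3·9·3 + 5·5·6 + 1·9·0 = 321 ≡ 2.
  S = (7, 6, 2) ≠ 0, so r is not a codeword (an error is present).
Step 3: locate the error. For a single error e at position i, S_ℓ = v_i·e·α_i^ℓ, so α_err = S_1/S_0.
  S_0^{−1} = 7^{−1} = 8 (mod 11), so α_err = 6·8 = 48 ≡ 4 = α_4. Error position i = 4.
  Consistency check: S_2/S_1 = 2·2 = 4 ≡ 4 = α_err ✓ (single-error assumption holds).
Step 4: error magnitude e = S_0/v_4 = S_0·∏_{j≠4}(α_4 − α_j) = 7·9 = 63 ≡ 8 (mod 11).
Step 5: correct position 4: c_4 = r_4 − e = 6 − 8 ≡ 9 (mod 11). Hence c = [4, 1, 3, 9, 0].
  Check: interpolating c through the α_i gives m(x) = 7 + 6·x (degree < 2) with m(α_i) = c_i for every i, so c is indeed a codeword.


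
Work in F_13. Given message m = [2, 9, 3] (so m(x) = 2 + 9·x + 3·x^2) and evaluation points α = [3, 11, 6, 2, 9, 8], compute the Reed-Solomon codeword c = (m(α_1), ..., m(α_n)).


c = [4, 9, 8, 6, 1, 6]

Message polynomial: m(x) = 2 + 9·x + 3·x^2 (mod 13).
For each evaluation point α_i, compute m(α_i) mod 13:
  α_1 = 3: Horner steps 3 → 5 → 4, so m(3) = 4.
  α_2 = 11: Horner steps 3 → 3 → 9, so m(11) = 9.
  α_3 = 6: Horner steps 3 → 1 → 8, so m(6) = 8.
  α_4 = 2: Horner steps 3 → 2 → 6, so m(2) = 6.
  α_5 = 9: Horner steps 3 → 10 → 1, so m(9) = 1.
  α_6 = 8: Horner steps 3 → 7 → 6, so m(8) = 6.
Codeword c = [4, 9, 8, 6, 1, 6] ∈ F_13^6.


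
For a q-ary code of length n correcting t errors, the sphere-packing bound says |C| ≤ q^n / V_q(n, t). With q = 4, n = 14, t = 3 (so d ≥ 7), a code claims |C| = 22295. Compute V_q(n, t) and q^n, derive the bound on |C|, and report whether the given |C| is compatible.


V_q(n, t) = 10690, q^n = 268435456, Hamming bound = 25110, |C| = 22295 ≤ bound (satisfied).

Step 1: Compute V_q(n, t) = Σ_{j=0}^3 C(n, j) (q−1)^j.
  j = 0: C(14,0)·(3)^0 = 1·1 = 1.
  j = 1: C(14,1)·(3)^1 = 14·3 = 42.
  j = 2: C(14,2)·(3)^2 = 91·9 = 819.
  j = 3: C(14,3)·(3)^3 = 364·27 = 9828.
  V_q(n, t) = 1 + 42 + 819 + 9828 = 10690.
Step 2: q^n = 4^14 = 268435456.
Step 3: Hamming bound ⌊q^n / V_q(n,t)⌋ = ⌊268435456/10690⌋ = 25110.
Step 4: Compare |C| = 22295 to 25110: satisfied.
The claimed |C| lies below the Hamming bound.


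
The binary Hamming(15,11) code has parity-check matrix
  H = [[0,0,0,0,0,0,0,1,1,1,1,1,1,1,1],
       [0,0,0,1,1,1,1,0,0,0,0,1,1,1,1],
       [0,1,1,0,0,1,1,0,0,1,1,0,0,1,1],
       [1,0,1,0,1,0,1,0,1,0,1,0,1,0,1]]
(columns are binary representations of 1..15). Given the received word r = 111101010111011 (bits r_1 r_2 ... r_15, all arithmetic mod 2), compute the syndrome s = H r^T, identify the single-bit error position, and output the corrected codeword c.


s = (0, 1, 1, 0)^T, error position = 6, corrected codeword c = 111100010111011

Compute s = H r^T mod 2 one row at a time:
  s_1 = 1 + 0 + 1 + 1 + 1 + 0 + 1 + 1 = 6 ≡ 0 (mod 2).
  s_2 = 1 + 0 + 1 + 0 + 1 + 0 + 1 + 1 = 5 ≡ 1 (mod 2).
  s_3 = 1 + 1 + 1 + 0 + 1 + 1 + 1 + 1 = 7 ≡ 1 (mod 2).
  s_4 = 1 + 1 + 0 + 0 + 0 + 1 + 0 + 1 = 4 ≡ 0 (mod 2).
s = (0, 1, 1, 0)^T — this equals column 6 of H (binary 0110), so error is at position 6.
Correct: flip bit 6 of r = 111101010111011 to get c = 111100010111011.


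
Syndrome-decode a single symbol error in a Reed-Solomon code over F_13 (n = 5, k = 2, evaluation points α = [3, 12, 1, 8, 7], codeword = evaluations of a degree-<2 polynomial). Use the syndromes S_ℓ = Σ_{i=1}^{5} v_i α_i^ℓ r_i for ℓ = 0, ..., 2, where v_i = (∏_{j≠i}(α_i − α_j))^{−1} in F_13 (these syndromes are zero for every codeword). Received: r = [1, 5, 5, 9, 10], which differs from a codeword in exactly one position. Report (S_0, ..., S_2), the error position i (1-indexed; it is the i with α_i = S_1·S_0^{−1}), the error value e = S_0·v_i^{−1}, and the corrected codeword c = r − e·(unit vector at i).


S = (2, 2, 2), error at position 3, error magnitude e = 2, c = [1, 5, 3, 9, 10].

Step 1: column multipliers v_i = (∏_{j≠i}(α_i − α_j))^{−1} mod 13.
  i = 1 (α = 3): (3−12)(3−1)(3−8)(3−7) = (−9)·2·(−5)·(−4) = −360 ≡ 4, so v_1 = 4^{−1} = 10 (mod 13).
  i = 2 (α = 12): (12−3)(12−1)(12−8)(12−7) = 9·11·4·5 = 1980 ≡ 4, so v_2 = 4^{−1} = 10 (mod 13).
  i = 3 (α = 1): (1−3)(1−12)(1−8)(1−7) = (−2)·(−11)·(−7)·(−6) = 924 ≡ 1, so v_3 = 1^{−1} = 1 (mod 13).
  i = 4 (α = 8): (8−3)(8−12)(8−1)(8−7) = 5·(−4)·7·1 = −140 ≡ 3, so v_4 = 3^{−1} = 9 (mod 13).
  i = 5 (α = 7): (7−3)(7−12)(7−1)(7−8) = 4·(−5)·6·(−1) = 120 ≡ 3, so v_5 = 3^{−1} = 9 (mod 13).
  v = [10, 10, 1, 9, 9].
Step 2: syndromes of r = [1, 5, 5, 9, 10] (all sums mod 13).
  S_0 = Σ v_i r_i = 10·1 + 10·5 + 1·5 + 9·9 + 9·10 = 236 ≡ 2.
  S_1 = Σ v_i α_i r_i = 10·3·1 + 10·12·5 + 1·1·5 + 9·8·9 + 9·7·10 = 1913 ≡ 2.
  α_i^2 mod 13 = [9, 1, 1, 12, 10].
  S_2 = Σ v_i α_i^2 r_i = 10·9·1 + 10·1·5 + 1·1·5 + 9·12·9 + 9·10·10 = 2017 ≡ 2.
  S = (2, 2, 2) ≠ 0, so r is not a codeword (an error is present).
Step 3: locate the error. For a single error e at position i, S_ℓ = v_i·e·α_i^ℓ, so α_err = S_1/S_0.
  S_0^{−1} = 2^{−1} = 7 (mod 13), so α_err = 2·7 = 14 ≡ 1 = α_3. Error position i = 3.
  Consistency check: S_2/S_1 = 2·7 = 14 ≡ 1 = α_err ✓ (single-error assumption holds).
Step 4: error magnitude e = S_0/v_3 = S_0·∏_{j≠3}(α_3 − α_j) = 2·1 = 2 ≡ 2 (mod 13).
Step 5: correct position 3: c_3 = r_3 − e = 5 − 2 ≡ 3 (mod 13). Hence c = [1, 5, 3, 9, 10].
  Check: interpolating c through the α_i gives m(x) = 4 + 12·x (degree < 2) with m(α_i) = c_i for every i, so c is indeed a codeword.


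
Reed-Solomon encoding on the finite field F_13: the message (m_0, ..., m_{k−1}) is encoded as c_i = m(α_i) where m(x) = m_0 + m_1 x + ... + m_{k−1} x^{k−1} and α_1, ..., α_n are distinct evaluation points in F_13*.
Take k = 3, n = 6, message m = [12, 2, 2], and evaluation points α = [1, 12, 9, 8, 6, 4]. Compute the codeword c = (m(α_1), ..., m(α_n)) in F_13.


c = [3, 12, 10, 0, 5, 0]

Message polynomial: m(x) = 12 + 2·x + 2·x^2 (mod 13).
For each evaluation point α_i, compute m(α_i) mod 13:
  α_1 = 1: Horner steps 2 → 4 → 3, so m(1) = 3.
  α_2 = 12: Horner steps 2 → 0 → 12, so m(12) = 12.
  α_3 = 9: Horner steps 2 → 7 → 10, so m(9) = 10.
  α_4 = 8: Horner steps 2 → 5 → 0, so m(8) = 0.
  α_5 = 6: Horner steps 2 → 1 → 5, so m(6) = 5.
  α_6 = 4: Horner steps 2 → 10 → 0, so m(4) = 0.
Codeword c = [3, 12, 10, 0, 5, 0] ∈ F_13^6.


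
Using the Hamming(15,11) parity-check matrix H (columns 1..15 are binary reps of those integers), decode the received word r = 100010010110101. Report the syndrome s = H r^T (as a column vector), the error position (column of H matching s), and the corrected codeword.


s = (1, 1, 1, 1)^T, error position = 15, corrected codeword c = 100010010110100

Compute s = H r^T mod 2 one row at a time:
  s_1 = 1 + 0 + 1 + 1 + 0 + 1 + 0 + 1 = 5 ≡ 1 (mod 2).
  s_2 = 0 + 1 + 0 + 0 + 0 + 1 + 0 + 1 = 3 ≡ 1 (mod 2).
  s_3 = 0 + 0 + 0 + 0 + 1 + 1 + 0 + 1 = 3 ≡ 1 (mod 2).
  s_4 = 1 + 0 + 1 + 0 + 0 + 1 + 1 + 1 = 5 ≡ 1 (mod 2).
s = (1, 1, 1, 1)^T — this equals column 15 of H (binary 1111), so error is at position 15.
Correct: flip bit 15 of r = 100010010110101 to get c = 100010010110100.


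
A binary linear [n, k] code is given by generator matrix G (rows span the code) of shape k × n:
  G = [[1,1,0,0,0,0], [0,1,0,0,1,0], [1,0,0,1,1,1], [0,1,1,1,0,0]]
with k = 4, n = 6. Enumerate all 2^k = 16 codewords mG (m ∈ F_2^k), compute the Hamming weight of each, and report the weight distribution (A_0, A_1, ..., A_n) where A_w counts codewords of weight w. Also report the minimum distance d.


Weight distribution: A_0 = 1, A_2 = 4, A_3 = 6, A_4 = 3, A_5 = 2. Minimum distance d = 2.

Enumerate all 2^4 = 16 messages m ∈ F_2^4.
For each, compute codeword c = mG in F_2^6, then tally its weight.
  m = 0000 → c = 000000, weight = 0.
  m = 1000 → c = 110000, weight = 2.
  m = 0100 → c = 010010, weight = 2.
  m = 1100 → c = 100010, weight = 2.
  m = 0010 → c = 100111, weight = 4.
  m = 1010 → c = 010111, weight = 4.
  m = 0110 → c = 110101, weight = 4.
  m = 1110 → c = 000101, weight = 2.
  m = 0001 → c = 011100, weight = 3.
  m = 1001 → c = 101100, weight = 3.
  m = 0101 → c = 001110, weight = 3.
  m = 1101 → c = 111110, weight = 5.
  m = 0011 → c = 111011, weight = 5.
  m = 1011 → c = 001011, weight = 3.
  m = 0111 → c = 101001, weight = 3.
  m = 1111 → c = 011001, weight = 3.
Tally weights:
  weight 0: 1 codewords.
  weight 2: 4 codewords.
  weight 3: 6 codewords.
  weight 4: 3 codewords.
  weight 5: 2 codewords.
Minimum distance d = smallest w > 0 with A_w > 0 = 2.
Sanity: Σ A_w = 16 = 2^4 = 16 ✓.


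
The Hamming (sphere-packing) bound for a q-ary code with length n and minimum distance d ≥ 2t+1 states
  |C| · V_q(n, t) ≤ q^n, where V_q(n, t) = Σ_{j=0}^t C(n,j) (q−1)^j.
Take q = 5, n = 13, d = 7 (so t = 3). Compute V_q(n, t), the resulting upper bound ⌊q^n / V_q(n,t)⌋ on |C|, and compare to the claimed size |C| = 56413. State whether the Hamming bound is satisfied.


V_q(n, t) = 19605, q^n = 1220703125, Hamming bound = 62264, |C| = 56413 ≤ bound (satisfied).

Step 1: Compute V_q(n, t) = Σ_{j=0}^3 C(n, j) (q−1)^j.
  j = 0: C(13,0)·(4)^0 = 1·1 = 1.
  j = 1: C(13,1)·(4)^1 = 13·4 = 52.
  j = 2: C(13,2)·(4)^2 = 78·16 = 1248.
  j = 3: C(13,3)·(4)^3 = 286·64 = 18304.
  V_q(n, t) = 1 + 52 + 1248 + 18304 = 19605.
Step 2: q^n = 5^13 = 1220703125.
Step 3: Hamming bound ⌊q^n / V_q(n,t)⌋ = ⌊1220703125/19605⌋ = 62264.
Step 4: Compare |C| = 56413 to 62264: satisfied.
The claimed |C| lies below the Hamming bound.


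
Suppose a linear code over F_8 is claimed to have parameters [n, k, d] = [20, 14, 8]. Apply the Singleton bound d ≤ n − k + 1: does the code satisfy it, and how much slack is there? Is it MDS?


Singleton RHS = n − k + 1 = 7, slack = -1, bound violated (no such code; not MDS).

Singleton bound: d ≤ n − k + 1.
Here n = 20, k = 14, so n − k + 1 = 7.
Given d = 8, check d ≤ 7: NO.
Slack = (n − k + 1) − d = -1.
The slack is negative: d = 8 exceeds n − k + 1 = 7 by 1, so the Singleton bound is violated and no linear [20, 14, 8]_8 code can exist. In particular it is not MDS (MDS requires d = n − k + 1 exactly).
Description: the claimed parameters are [20, 14, 8]_8; such a code would be impossible (violates the Singleton bound).


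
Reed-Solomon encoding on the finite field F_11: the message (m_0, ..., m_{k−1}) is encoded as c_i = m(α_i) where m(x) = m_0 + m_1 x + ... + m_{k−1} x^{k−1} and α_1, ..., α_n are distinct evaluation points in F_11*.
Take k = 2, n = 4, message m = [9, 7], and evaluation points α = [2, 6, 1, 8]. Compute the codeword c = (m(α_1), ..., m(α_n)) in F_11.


c = [1, 7, 5, 10]

Message polynomial: m(x) = 9 + 7·x (mod 11).
For each evaluation point α_i, compute m(α_i) mod 11:
  α_1 = 2: Horner steps 7 → 1, so m(2) = 1.
  α_2 = 6: Horner steps 7 → 7, so m(6) = 7.
  α_3 = 1: Horner steps 7 → 5, so m(1) = 5.
  α_4 = 8: Horner steps 7 → 10, so m(8) = 10.
Codeword c = [1, 7, 5, 10] ∈ F_11^4.


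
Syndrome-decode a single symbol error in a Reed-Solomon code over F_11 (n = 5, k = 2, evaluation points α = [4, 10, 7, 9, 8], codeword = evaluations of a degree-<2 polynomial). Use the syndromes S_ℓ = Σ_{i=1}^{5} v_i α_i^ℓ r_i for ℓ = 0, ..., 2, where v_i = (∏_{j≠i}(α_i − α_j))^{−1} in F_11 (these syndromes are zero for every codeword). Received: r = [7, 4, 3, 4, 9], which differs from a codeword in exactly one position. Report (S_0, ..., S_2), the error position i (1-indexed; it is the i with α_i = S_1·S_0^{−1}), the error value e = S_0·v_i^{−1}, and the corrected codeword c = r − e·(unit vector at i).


S = (9, 2, 9), error at position 2, error magnitude e = 5, c = [7, 10, 3, 4, 9].

Step 1: column multipliers v_i = (∏_{j≠i}(α_i − α_j))^{−1} mod 11.
  i = 1 (α = 4): (4−10)(4−7)(4−9)(4−8) = (−6)·(−3)·(−5)·(−4) = 360 ≡ 8, so v_1 = 8^{−1} = 7 (mod 11).
  i = 2 (α = 10): (10−4)(10−7)(10−9)(10−8) = 6·3·1·2 = 36 ≡ 3, so v_2 = 3^{−1} = 4 (mod 11).
  i = 3 (α = 7): (7−4)(7−10)(7−9)(7−8) = 3·(−3)·(−2)·(−1) = −18 ≡ 4, so v_3 = 4^{−1} = 3 (mod 11).
  i = 4 (α = 9): (9−4)(9−10)(9−7)(9−8) = 5·(−1)·2·1 = −10 ≡ 1, so v_4 = 1^{−1} = 1 (mod 11).
  i = 5 (α = 8): (8−4)(8−10)(8−7)(8−9) = 4·(−2)·1·(−1) = 8 ≡ 8, so v_5 = 8^{−1} = 7 (mod 11).
  v = [7, 4, 3, 1, 7].
Step 2: syndromes of r = [7, 4, 3, 4, 9] (all sums mod 11).
  S_0 = Σ v_i r_i = 7·7 + 4·4 + 3·3 + 1·4 + 7·9 = 141 ≡ 9.
  S_1 = Σ v_i α_i r_i = 7·4·7 + 4·10·4 + 3·7·3 + 1·9·4 + 7·8·9 = 959 ≡ 2.
  α_i^2 mod 11 = [5, 1, 5, 4, 9].
  S_2 = Σ v_i α_i^2 r_i = 7·5·7 + 4·1·4 + 3·5·3 + 1·4·4 + 7·9·9 = 889 ≡ 9.
  S = (9, 2, 9) ≠ 0, so r is not a codeword (an error is present).
Step 3: locate the error. For a single error e at position i, S_ℓ = v_i·e·α_i^ℓ, so α_err = S_1/S_0.
  S_0^{−1} = 9^{−1} = 5 (mod 11), so α_err = 2·5 = 10 ≡ 10 = α_2. Error position i = 2.
  Consistency check: S_2/S_1 = 9·6 = 54 ≡ 10 = α_err ✓ (single-error assumption holds).
Step 4: error magnitude e = S_0/v_2 = S_0·∏_{j≠2}(α_2 − α_j) = 9·3 = 27 ≡ 5 (mod 11).
Step 5: correct position 2: c_2 = r_2 − e = 4 − 5 ≡ 10 (mod 11). Hence c = [7, 10, 3, 4, 9].
  Check: interpolating c through the α_i gives m(x) = 5 + 6·x (degree < 2) with m(α_i) = c_i for every i, so c is indeed a codeword.


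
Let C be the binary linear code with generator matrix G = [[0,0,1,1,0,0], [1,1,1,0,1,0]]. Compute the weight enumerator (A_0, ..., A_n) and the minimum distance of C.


Weight distribution: A_0 = 1, A_2 = 1, A_4 = 2. Minimum distance d = 2.

Enumerate all 2^2 = 4 messages m ∈ F_2^2.
For each, compute codeword c = mG in F_2^6, then tally its weight.
  m = 00 → c = 000000, weight = 0.
  m = 10 → c = 001100, weight = 2.
  m = 01 → c = 111010, weight = 4.
  m = 11 → c = 110110, weight = 4.
Tally weights:
  weight 0: 1 codewords.
  weight 2: 1 codewords.
  weight 4: 2 codewords.
Minimum distance d = smallest w > 0 with A_w > 0 = 2.
Sanity: Σ A_w = 4 = 2^2 = 4 ✓.


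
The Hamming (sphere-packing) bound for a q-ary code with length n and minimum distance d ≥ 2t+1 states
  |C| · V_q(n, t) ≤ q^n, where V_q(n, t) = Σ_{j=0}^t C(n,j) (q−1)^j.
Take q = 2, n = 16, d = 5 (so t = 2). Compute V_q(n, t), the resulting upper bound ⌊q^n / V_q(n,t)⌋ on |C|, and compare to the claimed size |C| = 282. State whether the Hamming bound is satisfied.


V_q(n, t) = 137, q^n = 65536, Hamming bound = 478, |C| = 282 ≤ bound (satisfied).

Step 1: Compute V_q(n, t) = Σ_{j=0}^2 C(n, j) (q−1)^j.
  j = 0: C(16,0)·(1)^0 = 1·1 = 1.
  j = 1: C(16,1)·(1)^1 = 16·1 = 16.
  j = 2: C(16,2)·(1)^2 = 120·1 = 120.
  V_q(n, t) = 1 + 16 + 120 = 137.
Step 2: q^n = 2^16 = 65536.
Step 3: Hamming bound ⌊q^n / V_q(n,t)⌋ = ⌊65536/137⌋ = 478.
Step 4: Compare |C| = 282 to 478: satisfied.
The claimed |C| lies below the Hamming bound.


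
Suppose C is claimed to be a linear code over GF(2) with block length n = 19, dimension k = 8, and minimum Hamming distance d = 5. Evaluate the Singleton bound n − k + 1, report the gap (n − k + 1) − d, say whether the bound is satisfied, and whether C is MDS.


Singleton RHS = n − k + 1 = 12, slack = 7, bound satisfied, not MDS.

Singleton bound: d ≤ n − k + 1.
Here n = 19, k = 8, so n − k + 1 = 12.
Given d = 5, check d ≤ 12: YES.
Slack = (n − k + 1) − d = 7.
The code is NOT MDS (slack = 7 > 0).
Description: the claimed parameters are [19, 8, 5]_2; such a code would be non-MDS.


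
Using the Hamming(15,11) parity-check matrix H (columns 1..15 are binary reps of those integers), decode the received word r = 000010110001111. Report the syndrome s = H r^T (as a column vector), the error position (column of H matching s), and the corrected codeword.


s = (1, 0, 1, 0)^T, error position = 10, corrected codeword c = 000010110101111

Compute s = H r^T mod 2 one row at a time:
  s_1 = 1 + 0 + 0 + 0 + 1 + 1 + 1 + 1 = 5 ≡ 1 (mod 2).
  s_2 = 0 + 1 + 0 + 1 + 1 + 1 + 1 + 1 = 6 ≡ 0 (mod 2).
  s_3 = 0 + 0 + 0 + 1 + 0 + 0 + 1 + 1 = 3 ≡ 1 (mod 2).
  s_4 = 0 + 0 + 1 + 1 + 0 + 0 + 1 + 1 = 4 ≡ 0 (mod 2).
s = (1, 0, 1, 0)^T — this equals column 10 of H (binary 1010), so error is at position 10.
Correct: flip bit 10 of r = 000010110001111 to get c = 000010110101111.


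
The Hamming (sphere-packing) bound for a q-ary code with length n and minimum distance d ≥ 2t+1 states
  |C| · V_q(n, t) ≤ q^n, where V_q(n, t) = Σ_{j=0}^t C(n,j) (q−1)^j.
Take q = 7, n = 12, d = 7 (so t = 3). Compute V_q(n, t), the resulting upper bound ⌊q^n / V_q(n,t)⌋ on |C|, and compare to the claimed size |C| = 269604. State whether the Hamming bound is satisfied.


V_q(n, t) = 49969, q^n = 13841287201, Hamming bound = 276997, |C| = 269604 ≤ bound (satisfied).

Step 1: Compute V_q(n, t) = Σ_{j=0}^3 C(n, j) (q−1)^j.
  j = 0: C(12,0)·(6)^0 = 1·1 = 1.
  j = 1: C(12,1)·(6)^1 = 12·6 = 72.
  j = 2: C(12,2)·(6)^2 = 66·36 = 2376.
  j = 3: C(12,3)·(6)^3 = 220·216 = 47520.
  V_q(n, t) = 1 + 72 + 2376 + 47520 = 49969.
Step 2: q^n = 7^12 = 13841287201.
Step 3: Hamming bound ⌊q^n / V_q(n,t)⌋ = ⌊13841287201/49969⌋ = 276997.
Step 4: Compare |C| = 269604 to 276997: satisfied.
The claimed |C| lies below the Hamming bound.


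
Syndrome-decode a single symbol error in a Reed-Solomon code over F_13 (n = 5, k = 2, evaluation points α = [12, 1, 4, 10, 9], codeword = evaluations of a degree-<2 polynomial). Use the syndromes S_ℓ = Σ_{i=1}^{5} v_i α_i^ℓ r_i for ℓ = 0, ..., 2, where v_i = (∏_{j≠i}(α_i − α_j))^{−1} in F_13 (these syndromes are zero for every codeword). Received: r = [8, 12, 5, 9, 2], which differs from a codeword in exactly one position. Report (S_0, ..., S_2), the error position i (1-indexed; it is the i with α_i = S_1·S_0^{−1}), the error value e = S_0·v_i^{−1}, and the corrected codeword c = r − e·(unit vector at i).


S = (2, 7, 5), error at position 4, error magnitude e = 5, c = [8, 12, 5, 4, 2].

Step 1: column multipliers v_i = (∏_{j≠i}(α_i − α_j))^{−1} mod 13.
  i = 1 (α = 12): (12−1)(12−4)(12−10)(12−9) = 11·8·2·3 = 528 ≡ 8, so v_1 = 8^{−1} = 5 (mod 13).
  i = 2 (α = 1): (1−12)(1−4)(1−10)(1−9) = (−11)·(−3)·(−9)·(−8) = 2376 ≡ 10, so v_2 = 10^{−1} = 4 (mod 13).
  i = 3 (α = 4): (4−12)(4−1)(4−10)(4−9) = (−8)·3·(−6)·(−5) = −720 ≡ 8, so v_3 = 8^{−1} = 5 (mod 13).
  i = 4 (α = 10): (10−12)(10−1)(10−4)(10−9) = (−2)·9·6·1 = −108 ≡ 9, so v_4 = 9^{−1} = 3 (mod 13).
  i = 5 (α = 9): (9−12)(9−1)(9−4)(9−10) = (−3)·8·5·(−1) = 120 ≡ 3, so v_5 = 3^{−1} = 9 (mod 13).
  v = [5, 4, 5, 3, 9].
Step 2: syndromes of r = [8, 12, 5, 9, 2] (all sums mod 13).
  S_0 = Σ v_i r_i = 5·8 + 4·12 + 5·5 + 3·9 + 9·2 = 158 ≡ 2.
  S_1 = Σ v_i α_i r_i = 5·12·8 + 4·1·12 + 5·4·5 + 3·10·9 + 9·9·2 = 1060 ≡ 7.
  α_i^2 mod 13 = [1, 1, 3, 9, 3].
  S_2 = Σ v_i α_i^2 r_i = 5·1·8 + 4·1·12 + 5·3·5 + 3·9·9 + 9·3·2 = 460 ≡ 5.
  S = (2, 7, 5) ≠ 0, so r is not a codeword (an error is present).
Step 3: locate the error. For a single error e at position i, S_ℓ = v_i·e·α_i^ℓ, so α_err = S_1/S_0.
  S_0^{−1} = 2^{−1} = 7 (mod 13), so α_err = 7·7 = 49 ≡ 10 = α_4. Error position i = 4.
  Consistency check: S_2/S_1 = 5·2 = 10 ≡ 10 = α_err ✓ (single-error assumption holds).
Step 4: error magnitude e = S_0/v_4 = S_0·∏_{j≠4}(α_4 − α_j) = 2·9 = 18 ≡ 5 (mod 13).
Step 5: correct position 4: c_4 = r_4 − e = 9 − 5 ≡ 4 (mod 13). Hence c = [8, 12, 5, 4, 2].
  Check: interpolating c through the α_i gives m(x) = 10 + 2·x (degree < 2) with m(α_i) = c_i for every i, so c is indeed a codeword.


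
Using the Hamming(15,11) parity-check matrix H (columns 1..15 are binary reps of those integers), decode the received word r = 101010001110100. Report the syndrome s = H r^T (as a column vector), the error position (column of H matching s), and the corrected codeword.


s = (0, 0, 1, 0)^T, error position = 2, corrected codeword c = 111010001110100

Compute s = H r^T mod 2 one row at a time:
  s_1 = 0 + 1 + 1 + 1 + 0 + 1 + 0 + 0 = 4 ≡ 0 (mod 2).
  s_2 = 0 + 1 + 0 + 0 + 0 + 1 + 0 + 0 = 2 ≡ 0 (mod 2).
  s_3 = 0 + 1 + 0 + 0 + 1 + 1 + 0 + 0 = 3 ≡ 1 (mod 2).
  s_4 = 1 + 1 + 1 + 0 + 1 + 1 + 1 + 0 = 6 ≡ 0 (mod 2).
s = (0, 0, 1, 0)^T — this equals column 2 of H (binary 0010), so error is at position 2.
Correct: flip bit 2 of r = 101010001110100 to get c = 111010001110100.


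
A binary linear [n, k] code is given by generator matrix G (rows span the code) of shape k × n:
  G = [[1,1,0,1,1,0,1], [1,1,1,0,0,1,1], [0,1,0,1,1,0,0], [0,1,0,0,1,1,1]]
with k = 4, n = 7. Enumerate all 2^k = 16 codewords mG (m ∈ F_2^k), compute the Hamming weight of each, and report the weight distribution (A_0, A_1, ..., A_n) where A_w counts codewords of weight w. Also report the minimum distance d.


Weight distribution: A_0 = 1, A_2 = 1, A_3 = 6, A_4 = 5, A_5 = 2, A_6 = 1. Minimum distance d = 2.

Enumerate all 2^4 = 16 messages m ∈ F_2^4.
For each, compute codeword c = mG in F_2^7, then tally its weight.
  m = 0000 → c = 0000000, weight = 0.
  m = 1000 → c = 1101101, weight = 5.
  m = 0100 → c = 1110011, weight = 5.
  m = 1100 → c = 0011110, weight = 4.
  m = 0010 → c = 0101100, weight = 3.
  m = 1010 → c = 1000001, weight = 2.
  m = 0110 → c = 1011111, weight = 6.
  m = 1110 → c = 0110010, weight = 3.
  m = 0001 → c = 0100111, weight = 4.
  m = 1001 → c = 1001010, weight = 3.
  m = 0101 → c = 1010100, weight = 3.
  m = 1101 → c = 0111001, weight = 4.
  m = 0011 → c = 0001011, weight = 3.
  m = 1011 → c = 1100110, weight = 4.
  m = 0111 → c = 1111000, weight = 4.
  m = 1111 → c = 0010101, weight = 3.
Tally weights:
  weight 0: 1 codewords.
  weight 2: 1 codewords.
  weight 3: 6 codewords.
  weight 4: 5 codewords.
  weight 5: 2 codewords.
  weight 6: 1 codewords.
Minimum distance d = smallest w > 0 with A_w > 0 = 2.
Sanity: Σ A_w = 16 = 2^4 = 16 ✓.


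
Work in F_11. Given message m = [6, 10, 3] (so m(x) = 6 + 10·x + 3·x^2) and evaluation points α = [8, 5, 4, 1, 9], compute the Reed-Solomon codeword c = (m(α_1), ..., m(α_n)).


c = [3, 10, 6, 8, 9]

Message polynomial: m(x) = 6 + 10·x + 3·x^2 (mod 11).
For each evaluation point α_i, compute m(α_i) mod 11:
  α_1 = 8: Horner steps 3 → 1 → 3, so m(8) = 3.
  α_2 = 5: Horner steps 3 → 3 → 10, so m(5) = 10.
  α_3 = 4: Horner steps 3 → 0 → 6, so m(4) = 6.
  α_4 = 1: Horner steps 3 → 2 → 8, so m(1) = 8.
  α_5 = 9: Horner steps 3 → 4 → 9, so m(9) = 9.
Codeword c = [3, 10, 6, 8, 9] ∈ F_11^5.


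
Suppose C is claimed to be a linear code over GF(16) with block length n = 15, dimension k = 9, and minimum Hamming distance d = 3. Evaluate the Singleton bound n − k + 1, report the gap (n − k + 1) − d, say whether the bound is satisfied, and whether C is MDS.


Singleton RHS = n − k + 1 = 7, slack = 4, bound satisfied, not MDS.

Singleton bound: d ≤ n − k + 1.
Here n = 15, k = 9, so n − k + 1 = 7.
Given d = 3, check d ≤ 7: YES.
Slack = (n − k + 1) − d = 4.
The code is NOT MDS (slack = 4 > 0).
Description: the claimed parameters are [15, 9, 3]_16; such a code would be non-MDS.


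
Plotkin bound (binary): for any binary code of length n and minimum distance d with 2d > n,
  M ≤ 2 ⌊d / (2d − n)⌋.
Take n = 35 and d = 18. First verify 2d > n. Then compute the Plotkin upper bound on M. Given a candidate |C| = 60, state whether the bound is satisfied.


Plotkin bound M ≤ 36; given |C| = 60 > bound (violated).

Check applicability: 2d = 36, n = 35.
2d − n = 1 > 0, so Plotkin applies.
Compute d/(2d−n) = 18/1 ≈ 18.0000.
⌊d/(2d−n)⌋ = 18.
Plotkin bound: M ≤ 2·18 = 36.
Given |C| = 60, check: VIOLATED.
This |C| is above the Plotkin bound, so no binary code with n = 35, d = 18 and 60 codewords exists.


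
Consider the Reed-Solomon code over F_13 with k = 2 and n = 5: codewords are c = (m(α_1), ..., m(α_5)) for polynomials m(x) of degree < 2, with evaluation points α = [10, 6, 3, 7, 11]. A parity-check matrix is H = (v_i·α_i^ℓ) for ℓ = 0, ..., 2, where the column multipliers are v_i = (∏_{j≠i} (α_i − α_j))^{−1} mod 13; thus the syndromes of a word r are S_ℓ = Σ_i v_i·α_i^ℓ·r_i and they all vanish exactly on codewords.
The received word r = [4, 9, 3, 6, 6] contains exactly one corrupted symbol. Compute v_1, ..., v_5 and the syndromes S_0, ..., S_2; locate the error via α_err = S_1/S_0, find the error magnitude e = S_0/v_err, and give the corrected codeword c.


S = (11, 12, 6), error at position 4, error magnitude e = 8, c = [4, 9, 3, 11, 6].

Step 1: column multipliers v_i = (∏_{j≠i}(α_i − α_j))^{−1} mod 13.
  i = 1 (α = 10): (10−6)(10−3)(10−7)(10−11) = 4·7·3·(−1) = −84 ≡ 7, so v_1 = 7^{−1} = 2 (mod 13).
  i = 2 (α = 6): (6−10)(6−3)(6−7)(6−11) = (−4)·3·(−1)·(−5) = −60 ≡ 5, so v_2 = 5^{−1} = 8 (mod 13).
  i = 3 (α = 3): (3−10)(3−6)(3−7)(3−11) = (−7)·(−3)·(−4)·(−8) = 672 ≡ 9, so v_3 = 9^{−1} = 3 (mod 13).
  i = 4 (α = 7): (7−10)(7−6)(7−3)(7−11) = (−3)·1·4·(−4) = 48 ≡ 9, so v_4 = 9^{−1} = 3 (mod 13).
  i = 5 (α = 11): (11−10)(11−6)(11−3)(11−7) = 1·5·8·4 = 160 ≡ 4, so v_5 = 4^{−1} = 10 (mod 13).
  v = [2, 8, 3, 3, 10].
Step 2: syndromes of r = [4, 9, 3, 6, 6] (all sums mod 13).
  S_0 = Σ v_i r_i = 2·4 + 8·9 + 3·3 + 3·6 + 10·6 = 167 ≡ 11.
  S_1 = Σ v_i α_i r_i = 2·10·4 + 8·6·9 + 3·3·3 + 3·7·6 + 10·11·6 = 1325 ≡ 12.
  α_i^2 mod 13 = [9, 10, 9, 10, 4].
  S_2 = Σ v_i α_i^2 r_i = 2·9·4 + 8·10·9 + 3·9·3 + 3·10·6 + 10·4·6 = 1293 ≡ 6.
  S = (11, 12, 6) ≠ 0, so r is not a codeword (an error is present).
Step 3: locate the error. For a single error e at position i, S_ℓ = v_i·e·α_i^ℓ, so α_err = S_1/S_0.
  S_0^{−1} = 11^{−1} = 6 (mod 13), so α_err = 12·6 = 72 ≡ 7 = α_4. Error position i = 4.
  Consistency check: S_2/S_1 = 6·12 = 72 ≡ 7 = α_err ✓ (single-error assumption holds).
Step 4: error magnitude e = S_0/v_4 = S_0·∏_{j≠4}(α_4 − α_j) = 11·9 = 99 ≡ 8 (mod 13).
Step 5: correct position 4: c_4 = r_4 − e = 6 − 8 ≡ 11 (mod 13). Hence c = [4, 9, 3, 11, 6].
  Check: interpolating c through the α_i gives m(x) = 10 + 2·x (degree < 2) with m(α_i) = c_i for every i, so c is indeed a codeword.
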